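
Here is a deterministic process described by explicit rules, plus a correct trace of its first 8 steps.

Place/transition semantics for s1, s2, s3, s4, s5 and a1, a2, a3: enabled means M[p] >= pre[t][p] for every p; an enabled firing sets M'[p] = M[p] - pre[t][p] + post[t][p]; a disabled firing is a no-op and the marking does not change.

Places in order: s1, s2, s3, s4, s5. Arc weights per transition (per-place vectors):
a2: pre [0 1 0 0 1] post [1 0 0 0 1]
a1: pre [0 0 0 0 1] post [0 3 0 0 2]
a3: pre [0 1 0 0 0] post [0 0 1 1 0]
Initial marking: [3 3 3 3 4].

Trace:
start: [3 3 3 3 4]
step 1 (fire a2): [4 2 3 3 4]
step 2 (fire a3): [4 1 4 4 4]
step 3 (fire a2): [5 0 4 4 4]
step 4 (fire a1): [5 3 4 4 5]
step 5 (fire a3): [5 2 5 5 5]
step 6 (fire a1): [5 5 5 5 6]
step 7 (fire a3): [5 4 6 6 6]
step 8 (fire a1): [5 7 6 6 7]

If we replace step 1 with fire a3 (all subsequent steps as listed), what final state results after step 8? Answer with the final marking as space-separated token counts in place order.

4 7 7 7 7

(re-executing from step 1 with the substitution; state before step 1: [3 3 3 3 4])
step 1 (fire a3): [3 2 4 4 4]
step 2 (fire a3): [3 1 5 5 4]
step 3 (fire a2): [4 0 5 5 4]
step 4 (fire a1): [4 3 5 5 5]
step 5 (fire a3): [4 2 6 6 5]
step 6 (fire a1): [4 5 6 6 6]
step 7 (fire a3): [4 4 7 7 6]
step 8 (fire a1): [4 7 7 7 7]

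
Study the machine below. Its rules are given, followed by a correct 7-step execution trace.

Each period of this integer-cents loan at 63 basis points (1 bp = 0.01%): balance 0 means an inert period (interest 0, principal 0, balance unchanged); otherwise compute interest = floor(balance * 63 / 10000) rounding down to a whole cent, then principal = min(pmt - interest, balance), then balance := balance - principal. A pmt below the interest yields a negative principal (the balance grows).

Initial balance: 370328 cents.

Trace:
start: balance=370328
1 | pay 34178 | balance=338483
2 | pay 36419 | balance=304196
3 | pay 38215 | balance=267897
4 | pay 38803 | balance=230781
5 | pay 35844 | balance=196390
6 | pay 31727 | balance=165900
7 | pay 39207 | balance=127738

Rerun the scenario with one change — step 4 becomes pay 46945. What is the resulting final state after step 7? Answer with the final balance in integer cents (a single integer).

119441

(re-executing from step 4 with the substitution; state before step 4: balance=267897)
4 | pay 46945 | balance=222639
5 | pay 35844 | balance=188197
6 | pay 31727 | balance=157655
7 | pay 39207 | balance=119441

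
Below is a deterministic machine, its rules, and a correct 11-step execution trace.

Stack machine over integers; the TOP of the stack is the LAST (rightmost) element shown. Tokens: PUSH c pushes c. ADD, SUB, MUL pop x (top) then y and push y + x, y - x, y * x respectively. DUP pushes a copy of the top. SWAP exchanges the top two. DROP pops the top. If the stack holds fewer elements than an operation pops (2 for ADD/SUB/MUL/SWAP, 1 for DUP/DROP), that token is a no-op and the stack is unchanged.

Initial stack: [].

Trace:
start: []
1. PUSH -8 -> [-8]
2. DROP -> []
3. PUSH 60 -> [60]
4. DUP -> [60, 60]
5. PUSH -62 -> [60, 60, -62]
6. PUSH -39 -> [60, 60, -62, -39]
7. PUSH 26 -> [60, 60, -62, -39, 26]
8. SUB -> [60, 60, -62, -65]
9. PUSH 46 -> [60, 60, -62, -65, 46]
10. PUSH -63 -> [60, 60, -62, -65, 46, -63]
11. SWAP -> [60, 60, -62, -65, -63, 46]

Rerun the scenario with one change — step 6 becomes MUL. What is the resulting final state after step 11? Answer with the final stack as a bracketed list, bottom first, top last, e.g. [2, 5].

(re-executing from step 6 with the substitution; state before step 6: [60, 60, -62])
6. MUL -> [60, -3720]
7. PUSH 26 -> [60, -3720, 26]
8. SUB -> [60, -3746]
9. PUSH 46 -> [60, -3746, 46]
10. PUSH -63 -> [60, -3746, 46, -63]
11. SWAP -> [60, -3746, -63, 46]

[60, -3746, -63, 46]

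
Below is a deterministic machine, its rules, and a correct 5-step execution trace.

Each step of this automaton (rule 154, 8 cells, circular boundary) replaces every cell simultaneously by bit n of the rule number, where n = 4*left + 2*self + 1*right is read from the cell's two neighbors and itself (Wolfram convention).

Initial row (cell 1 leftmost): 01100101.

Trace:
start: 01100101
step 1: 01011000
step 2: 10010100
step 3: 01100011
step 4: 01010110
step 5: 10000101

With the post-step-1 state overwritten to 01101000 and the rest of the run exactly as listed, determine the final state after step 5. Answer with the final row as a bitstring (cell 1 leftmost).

state after step 1 := 01101000
step 2: 11000100
step 3: 10101011
step 4: 00000011
step 5: 10000110

10000110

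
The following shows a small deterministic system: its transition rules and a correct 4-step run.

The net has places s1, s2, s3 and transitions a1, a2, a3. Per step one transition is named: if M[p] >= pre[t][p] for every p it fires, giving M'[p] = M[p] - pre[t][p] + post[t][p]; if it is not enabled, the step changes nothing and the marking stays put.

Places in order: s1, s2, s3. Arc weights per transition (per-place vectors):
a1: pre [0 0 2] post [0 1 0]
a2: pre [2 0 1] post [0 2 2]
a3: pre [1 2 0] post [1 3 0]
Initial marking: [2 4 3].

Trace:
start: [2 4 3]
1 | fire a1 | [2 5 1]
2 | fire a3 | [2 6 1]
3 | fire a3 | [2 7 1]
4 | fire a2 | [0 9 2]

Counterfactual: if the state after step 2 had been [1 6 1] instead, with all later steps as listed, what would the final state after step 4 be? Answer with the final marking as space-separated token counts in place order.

1 7 1

state after step 2 := [1 6 1]
3 | fire a3 | [1 7 1]
4 | fire a2 | [1 7 1]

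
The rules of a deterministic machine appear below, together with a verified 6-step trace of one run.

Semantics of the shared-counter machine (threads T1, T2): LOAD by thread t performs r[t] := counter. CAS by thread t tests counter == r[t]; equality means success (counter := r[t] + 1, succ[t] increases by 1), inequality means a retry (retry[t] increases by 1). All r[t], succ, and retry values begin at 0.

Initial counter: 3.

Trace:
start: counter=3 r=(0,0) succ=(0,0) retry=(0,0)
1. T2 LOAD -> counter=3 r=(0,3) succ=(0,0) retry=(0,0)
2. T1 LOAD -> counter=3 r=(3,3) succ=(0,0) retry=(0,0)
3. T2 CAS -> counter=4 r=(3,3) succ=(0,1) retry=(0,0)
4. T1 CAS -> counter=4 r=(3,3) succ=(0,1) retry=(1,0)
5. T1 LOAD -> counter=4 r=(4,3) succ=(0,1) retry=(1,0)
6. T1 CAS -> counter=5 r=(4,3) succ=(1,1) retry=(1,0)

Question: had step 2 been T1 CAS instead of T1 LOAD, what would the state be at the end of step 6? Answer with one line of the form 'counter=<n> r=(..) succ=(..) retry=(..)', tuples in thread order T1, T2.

counter=5 r=(4,3) succ=(1,1) retry=(2,0)

(re-executing from step 2 with the substitution; state before step 2: counter=3 r=(0,3) succ=(0,0) retry=(0,0))
2. T1 CAS -> counter=3 r=(0,3) succ=(0,0) retry=(1,0)
3. T2 CAS -> counter=4 r=(0,3) succ=(0,1) retry=(1,0)
4. T1 CAS -> counter=4 r=(0,3) succ=(0,1) retry=(2,0)
5. T1 LOAD -> counter=4 r=(4,3) succ=(0,1) retry=(2,0)
6. T1 CAS -> counter=5 r=(4,3) succ=(1,1) retry=(2,0)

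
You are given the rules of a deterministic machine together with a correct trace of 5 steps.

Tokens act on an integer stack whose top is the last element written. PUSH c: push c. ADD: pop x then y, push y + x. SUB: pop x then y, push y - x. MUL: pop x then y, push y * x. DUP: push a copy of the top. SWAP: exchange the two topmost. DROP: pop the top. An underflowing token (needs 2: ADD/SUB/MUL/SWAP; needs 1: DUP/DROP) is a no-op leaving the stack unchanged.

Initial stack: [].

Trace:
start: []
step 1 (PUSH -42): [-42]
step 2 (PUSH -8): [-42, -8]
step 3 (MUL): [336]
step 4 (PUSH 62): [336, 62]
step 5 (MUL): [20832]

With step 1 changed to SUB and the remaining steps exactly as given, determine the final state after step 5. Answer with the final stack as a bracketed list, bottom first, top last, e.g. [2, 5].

[-496]

(re-executing from step 1 with the substitution; state before step 1: [])
step 1 (SUB): []
step 2 (PUSH -8): [-8]
step 3 (MUL): [-8]
step 4 (PUSH 62): [-8, 62]
step 5 (MUL): [-496]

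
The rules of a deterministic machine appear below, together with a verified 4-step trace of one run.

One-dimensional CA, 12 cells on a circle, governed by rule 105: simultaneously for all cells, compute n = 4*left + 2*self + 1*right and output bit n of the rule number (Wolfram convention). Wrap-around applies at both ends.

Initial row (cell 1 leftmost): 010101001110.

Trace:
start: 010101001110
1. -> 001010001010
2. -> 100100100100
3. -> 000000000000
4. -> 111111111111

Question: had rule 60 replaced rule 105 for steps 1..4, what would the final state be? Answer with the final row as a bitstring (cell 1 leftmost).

(re-executing steps 1..4 under rule 60; state before step 1: 010101001110)
1. -> 011111101001
2. -> 110000011101
3. -> 001000010011
4. -> 101100011010

101100011010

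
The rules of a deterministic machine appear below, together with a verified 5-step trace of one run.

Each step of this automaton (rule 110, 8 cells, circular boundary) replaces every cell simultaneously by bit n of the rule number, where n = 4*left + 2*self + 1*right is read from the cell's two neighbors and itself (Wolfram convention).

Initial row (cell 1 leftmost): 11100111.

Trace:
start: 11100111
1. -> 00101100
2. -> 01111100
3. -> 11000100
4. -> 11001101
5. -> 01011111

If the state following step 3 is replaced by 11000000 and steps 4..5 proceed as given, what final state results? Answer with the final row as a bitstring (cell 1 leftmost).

state after step 3 := 11000000
4. -> 11000001
5. -> 01000011

01000011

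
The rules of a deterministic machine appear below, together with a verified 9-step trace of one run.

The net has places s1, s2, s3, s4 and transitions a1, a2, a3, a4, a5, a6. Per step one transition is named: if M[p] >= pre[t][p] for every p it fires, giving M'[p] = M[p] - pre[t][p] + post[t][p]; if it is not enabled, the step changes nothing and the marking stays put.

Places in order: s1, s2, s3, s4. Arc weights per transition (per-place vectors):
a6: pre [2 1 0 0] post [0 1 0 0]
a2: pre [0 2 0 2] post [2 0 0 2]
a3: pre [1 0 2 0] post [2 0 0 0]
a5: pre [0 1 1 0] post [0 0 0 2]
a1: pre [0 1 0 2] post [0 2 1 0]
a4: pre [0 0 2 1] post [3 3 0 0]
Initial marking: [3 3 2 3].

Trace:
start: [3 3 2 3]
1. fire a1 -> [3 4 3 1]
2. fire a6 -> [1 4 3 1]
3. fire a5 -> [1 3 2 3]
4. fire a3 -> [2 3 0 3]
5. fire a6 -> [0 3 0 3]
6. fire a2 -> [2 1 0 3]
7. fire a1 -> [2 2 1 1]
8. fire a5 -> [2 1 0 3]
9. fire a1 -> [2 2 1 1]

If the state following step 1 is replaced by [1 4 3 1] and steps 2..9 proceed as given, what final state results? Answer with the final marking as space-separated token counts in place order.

2 2 1 1

state after step 1 := [1 4 3 1]
2. fire a6 -> [1 4 3 1]
3. fire a5 -> [1 3 2 3]
4. fire a3 -> [2 3 0 3]
5. fire a6 -> [0 3 0 3]
6. fire a2 -> [2 1 0 3]
7. fire a1 -> [2 2 1 1]
8. fire a5 -> [2 1 0 3]
9. fire a1 -> [2 2 1 1]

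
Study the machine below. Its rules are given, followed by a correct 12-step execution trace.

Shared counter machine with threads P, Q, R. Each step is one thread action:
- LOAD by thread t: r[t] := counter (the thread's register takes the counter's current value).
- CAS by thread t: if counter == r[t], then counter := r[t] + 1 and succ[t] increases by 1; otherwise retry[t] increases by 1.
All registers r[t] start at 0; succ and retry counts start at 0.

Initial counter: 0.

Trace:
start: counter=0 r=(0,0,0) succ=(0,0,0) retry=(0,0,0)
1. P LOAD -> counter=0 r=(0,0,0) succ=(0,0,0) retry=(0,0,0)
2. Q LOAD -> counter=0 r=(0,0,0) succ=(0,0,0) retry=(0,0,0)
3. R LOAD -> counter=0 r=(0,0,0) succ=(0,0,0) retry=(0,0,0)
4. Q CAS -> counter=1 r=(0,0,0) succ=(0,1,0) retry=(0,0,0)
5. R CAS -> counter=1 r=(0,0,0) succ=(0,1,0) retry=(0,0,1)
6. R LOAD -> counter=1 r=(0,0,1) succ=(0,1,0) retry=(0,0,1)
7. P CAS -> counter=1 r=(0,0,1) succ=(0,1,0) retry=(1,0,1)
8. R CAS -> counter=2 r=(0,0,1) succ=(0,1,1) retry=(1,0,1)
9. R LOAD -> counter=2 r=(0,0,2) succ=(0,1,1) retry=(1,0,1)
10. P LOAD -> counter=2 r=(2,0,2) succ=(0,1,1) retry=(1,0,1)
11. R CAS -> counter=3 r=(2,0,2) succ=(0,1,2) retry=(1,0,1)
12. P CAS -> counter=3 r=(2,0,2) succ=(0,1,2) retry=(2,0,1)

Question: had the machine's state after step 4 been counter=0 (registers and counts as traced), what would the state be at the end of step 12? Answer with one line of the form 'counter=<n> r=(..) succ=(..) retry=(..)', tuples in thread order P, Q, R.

counter=3 r=(2,0,2) succ=(0,1,3) retry=(2,0,0)

state after step 4 := counter=0 r=(0,0,0) succ=(0,1,0) retry=(0,0,0)
5. R CAS -> counter=1 r=(0,0,0) succ=(0,1,1) retry=(0,0,0)
6. R LOAD -> counter=1 r=(0,0,1) succ=(0,1,1) retry=(0,0,0)
7. P CAS -> counter=1 r=(0,0,1) succ=(0,1,1) retry=(1,0,0)
8. R CAS -> counter=2 r=(0,0,1) succ=(0,1,2) retry=(1,0,0)
9. R LOAD -> counter=2 r=(0,0,2) succ=(0,1,2) retry=(1,0,0)
10. P LOAD -> counter=2 r=(2,0,2) succ=(0,1,2) retry=(1,0,0)
11. R CAS -> counter=3 r=(2,0,2) succ=(0,1,3) retry=(1,0,0)
12. P CAS -> counter=3 r=(2,0,2) succ=(0,1,3) retry=(2,0,0)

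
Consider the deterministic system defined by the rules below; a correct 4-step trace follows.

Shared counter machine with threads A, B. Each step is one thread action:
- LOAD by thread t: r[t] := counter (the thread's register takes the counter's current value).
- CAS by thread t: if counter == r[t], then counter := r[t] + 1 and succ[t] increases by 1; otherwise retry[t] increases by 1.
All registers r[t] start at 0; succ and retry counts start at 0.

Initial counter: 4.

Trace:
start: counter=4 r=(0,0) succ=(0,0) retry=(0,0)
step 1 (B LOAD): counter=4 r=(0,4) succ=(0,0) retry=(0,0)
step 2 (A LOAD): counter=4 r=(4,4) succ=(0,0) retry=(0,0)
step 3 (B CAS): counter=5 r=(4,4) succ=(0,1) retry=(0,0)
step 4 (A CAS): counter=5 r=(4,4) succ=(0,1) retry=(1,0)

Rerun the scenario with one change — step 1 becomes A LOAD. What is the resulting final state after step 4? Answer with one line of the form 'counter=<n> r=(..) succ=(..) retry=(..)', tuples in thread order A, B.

counter=5 r=(4,0) succ=(1,0) retry=(0,1)

(re-executing from step 1 with the substitution; state before step 1: counter=4 r=(0,0) succ=(0,0) retry=(0,0))
step 1 (A LOAD): counter=4 r=(4,0) succ=(0,0) retry=(0,0)
step 2 (A LOAD): counter=4 r=(4,0) succ=(0,0) retry=(0,0)
step 3 (B CAS): counter=4 r=(4,0) succ=(0,0) retry=(0,1)
step 4 (A CAS): counter=5 r=(4,0) succ=(1,0) retry=(0,1)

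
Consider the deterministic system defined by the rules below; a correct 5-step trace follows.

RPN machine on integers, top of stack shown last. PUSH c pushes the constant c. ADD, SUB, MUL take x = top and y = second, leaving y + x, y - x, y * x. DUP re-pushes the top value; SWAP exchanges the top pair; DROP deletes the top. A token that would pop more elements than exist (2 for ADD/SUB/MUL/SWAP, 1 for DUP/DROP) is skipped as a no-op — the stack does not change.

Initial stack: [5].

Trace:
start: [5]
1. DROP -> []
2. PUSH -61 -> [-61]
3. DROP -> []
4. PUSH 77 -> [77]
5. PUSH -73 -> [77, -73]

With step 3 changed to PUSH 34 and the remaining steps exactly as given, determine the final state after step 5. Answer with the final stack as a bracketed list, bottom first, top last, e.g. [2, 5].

(re-executing from step 3 with the substitution; state before step 3: [-61])
3. PUSH 34 -> [-61, 34]
4. PUSH 77 -> [-61, 34, 77]
5. PUSH -73 -> [-61, 34, 77, -73]

[-61, 34, 77, -73]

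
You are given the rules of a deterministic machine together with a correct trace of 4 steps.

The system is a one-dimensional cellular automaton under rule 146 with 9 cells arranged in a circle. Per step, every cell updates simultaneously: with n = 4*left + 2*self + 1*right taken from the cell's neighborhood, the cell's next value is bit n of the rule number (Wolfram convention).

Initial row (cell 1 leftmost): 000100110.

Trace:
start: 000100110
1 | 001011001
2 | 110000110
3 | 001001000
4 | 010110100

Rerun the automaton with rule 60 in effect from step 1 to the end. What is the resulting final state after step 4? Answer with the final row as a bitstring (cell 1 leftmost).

(re-executing steps 1..4 under rule 60; state before step 1: 000100110)
1 | 000110101
2 | 100101111
3 | 010111000
4 | 011100100

011100100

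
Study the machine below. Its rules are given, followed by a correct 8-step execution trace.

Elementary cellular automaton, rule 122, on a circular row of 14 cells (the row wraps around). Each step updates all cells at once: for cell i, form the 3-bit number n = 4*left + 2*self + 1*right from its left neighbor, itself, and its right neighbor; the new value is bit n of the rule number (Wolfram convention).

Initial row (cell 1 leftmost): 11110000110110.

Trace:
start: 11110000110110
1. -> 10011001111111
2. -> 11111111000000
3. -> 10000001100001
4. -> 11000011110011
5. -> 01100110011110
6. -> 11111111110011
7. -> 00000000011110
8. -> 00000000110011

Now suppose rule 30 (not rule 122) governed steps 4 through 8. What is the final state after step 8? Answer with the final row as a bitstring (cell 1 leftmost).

(re-executing steps 4..8 under rule 30; state before step 4: 10000001100001)
4. -> 01000011010011
5. -> 01100110011110
6. -> 11011101110001
7. -> 00010001001011
8. -> 10111011111010

10111011111010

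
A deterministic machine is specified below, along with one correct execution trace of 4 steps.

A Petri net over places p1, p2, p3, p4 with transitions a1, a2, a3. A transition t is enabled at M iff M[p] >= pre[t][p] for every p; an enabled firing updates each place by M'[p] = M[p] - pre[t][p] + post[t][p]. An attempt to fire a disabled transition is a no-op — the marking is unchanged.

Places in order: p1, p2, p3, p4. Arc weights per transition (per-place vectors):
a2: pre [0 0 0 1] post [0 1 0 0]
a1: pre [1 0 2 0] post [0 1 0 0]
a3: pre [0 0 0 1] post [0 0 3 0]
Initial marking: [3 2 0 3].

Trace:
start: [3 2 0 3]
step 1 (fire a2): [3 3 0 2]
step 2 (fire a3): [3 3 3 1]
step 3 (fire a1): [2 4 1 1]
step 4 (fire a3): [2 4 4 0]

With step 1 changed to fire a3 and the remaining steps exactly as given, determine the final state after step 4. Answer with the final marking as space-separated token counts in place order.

(re-executing from step 1 with the substitution; state before step 1: [3 2 0 3])
step 1 (fire a3): [3 2 3 2]
step 2 (fire a3): [3 2 6 1]
step 3 (fire a1): [2 3 4 1]
step 4 (fire a3): [2 3 7 0]

2 3 7 0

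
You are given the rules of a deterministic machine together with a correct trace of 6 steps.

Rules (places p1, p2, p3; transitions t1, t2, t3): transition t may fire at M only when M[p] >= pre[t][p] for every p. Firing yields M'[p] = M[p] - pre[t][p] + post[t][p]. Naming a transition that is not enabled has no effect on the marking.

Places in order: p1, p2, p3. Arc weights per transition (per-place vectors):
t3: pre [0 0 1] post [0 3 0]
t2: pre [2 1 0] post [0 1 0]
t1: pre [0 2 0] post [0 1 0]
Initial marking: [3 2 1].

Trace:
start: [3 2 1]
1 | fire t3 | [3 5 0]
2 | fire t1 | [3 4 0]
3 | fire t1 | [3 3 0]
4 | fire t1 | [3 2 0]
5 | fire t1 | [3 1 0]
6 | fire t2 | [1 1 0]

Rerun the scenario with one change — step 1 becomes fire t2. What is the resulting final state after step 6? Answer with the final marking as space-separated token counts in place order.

(re-executing from step 1 with the substitution; state before step 1: [3 2 1])
1 | fire t2 | [1 2 1]
2 | fire t1 | [1 1 1]
3 | fire t1 | [1 1 1]
4 | fire t1 | [1 1 1]
5 | fire t1 | [1 1 1]
6 | fire t2 | [1 1 1]

1 1 1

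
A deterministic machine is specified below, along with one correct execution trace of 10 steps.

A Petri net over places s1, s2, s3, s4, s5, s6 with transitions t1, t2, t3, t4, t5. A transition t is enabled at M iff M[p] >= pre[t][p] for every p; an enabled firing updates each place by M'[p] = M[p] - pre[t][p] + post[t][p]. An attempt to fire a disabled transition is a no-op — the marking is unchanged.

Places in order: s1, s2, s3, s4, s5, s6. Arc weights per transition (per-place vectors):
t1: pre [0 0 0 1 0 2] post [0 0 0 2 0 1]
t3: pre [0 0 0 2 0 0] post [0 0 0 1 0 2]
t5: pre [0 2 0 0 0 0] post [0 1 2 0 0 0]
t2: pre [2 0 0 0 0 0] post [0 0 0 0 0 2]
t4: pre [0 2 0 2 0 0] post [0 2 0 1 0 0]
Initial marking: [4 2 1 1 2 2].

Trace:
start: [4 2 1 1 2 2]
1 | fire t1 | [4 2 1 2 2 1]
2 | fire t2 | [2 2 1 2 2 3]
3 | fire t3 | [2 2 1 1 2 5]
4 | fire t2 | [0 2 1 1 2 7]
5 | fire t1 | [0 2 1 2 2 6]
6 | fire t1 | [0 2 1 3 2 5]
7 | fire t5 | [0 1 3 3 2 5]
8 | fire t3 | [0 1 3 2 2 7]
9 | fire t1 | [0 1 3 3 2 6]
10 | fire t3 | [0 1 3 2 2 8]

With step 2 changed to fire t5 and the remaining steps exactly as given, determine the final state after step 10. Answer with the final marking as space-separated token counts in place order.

(re-executing from step 2 with the substitution; state before step 2: [4 2 1 2 2 1])
2 | fire t5 | [4 1 3 2 2 1]
3 | fire t3 | [4 1 3 1 2 3]
4 | fire t2 | [2 1 3 1 2 5]
5 | fire t1 | [2 1 3 2 2 4]
6 | fire t1 | [2 1 3 3 2 3]
7 | fire t5 | [2 1 3 3 2 3]
8 | fire t3 | [2 1 3 2 2 5]
9 | fire t1 | [2 1 3 3 2 4]
10 | fire t3 | [2 1 3 2 2 6]

2 1 3 2 2 6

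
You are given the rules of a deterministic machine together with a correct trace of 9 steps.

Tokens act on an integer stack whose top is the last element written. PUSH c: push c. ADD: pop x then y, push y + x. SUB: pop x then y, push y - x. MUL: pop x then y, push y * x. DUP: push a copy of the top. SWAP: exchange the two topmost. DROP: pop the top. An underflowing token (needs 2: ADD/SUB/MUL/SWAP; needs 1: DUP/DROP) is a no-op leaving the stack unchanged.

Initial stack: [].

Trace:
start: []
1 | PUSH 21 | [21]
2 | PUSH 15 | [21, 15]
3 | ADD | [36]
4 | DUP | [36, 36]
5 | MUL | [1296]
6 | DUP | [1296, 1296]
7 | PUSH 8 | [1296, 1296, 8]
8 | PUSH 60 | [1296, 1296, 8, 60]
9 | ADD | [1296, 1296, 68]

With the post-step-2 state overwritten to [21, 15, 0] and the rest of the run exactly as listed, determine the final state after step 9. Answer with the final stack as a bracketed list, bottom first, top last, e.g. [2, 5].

state after step 2 := [21, 15, 0]
3 | ADD | [21, 15]
4 | DUP | [21, 15, 15]
5 | MUL | [21, 225]
6 | DUP | [21, 225, 225]
7 | PUSH 8 | [21, 225, 225, 8]
8 | PUSH 60 | [21, 225, 225, 8, 60]
9 | ADD | [21, 225, 225, 68]

[21, 225, 225, 68]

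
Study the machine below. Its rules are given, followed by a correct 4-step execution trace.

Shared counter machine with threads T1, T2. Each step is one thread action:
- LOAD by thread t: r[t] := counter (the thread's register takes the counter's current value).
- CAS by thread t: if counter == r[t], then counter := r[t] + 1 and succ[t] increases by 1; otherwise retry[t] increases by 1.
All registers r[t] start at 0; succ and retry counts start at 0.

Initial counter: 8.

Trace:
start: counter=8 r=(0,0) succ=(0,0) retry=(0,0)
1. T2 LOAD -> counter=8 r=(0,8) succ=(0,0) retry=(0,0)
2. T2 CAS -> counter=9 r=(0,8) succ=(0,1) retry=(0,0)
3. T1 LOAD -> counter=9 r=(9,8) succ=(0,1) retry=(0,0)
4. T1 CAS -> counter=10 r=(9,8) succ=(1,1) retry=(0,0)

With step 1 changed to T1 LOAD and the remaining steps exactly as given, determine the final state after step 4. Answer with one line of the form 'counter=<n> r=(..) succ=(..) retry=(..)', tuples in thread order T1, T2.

counter=9 r=(8,0) succ=(1,0) retry=(0,1)

(re-executing from step 1 with the substitution; state before step 1: counter=8 r=(0,0) succ=(0,0) retry=(0,0))
1. T1 LOAD -> counter=8 r=(8,0) succ=(0,0) retry=(0,0)
2. T2 CAS -> counter=8 r=(8,0) succ=(0,0) retry=(0,1)
3. T1 LOAD -> counter=8 r=(8,0) succ=(0,0) retry=(0,1)
4. T1 CAS -> counter=9 r=(8,0) succ=(1,0) retry=(0,1)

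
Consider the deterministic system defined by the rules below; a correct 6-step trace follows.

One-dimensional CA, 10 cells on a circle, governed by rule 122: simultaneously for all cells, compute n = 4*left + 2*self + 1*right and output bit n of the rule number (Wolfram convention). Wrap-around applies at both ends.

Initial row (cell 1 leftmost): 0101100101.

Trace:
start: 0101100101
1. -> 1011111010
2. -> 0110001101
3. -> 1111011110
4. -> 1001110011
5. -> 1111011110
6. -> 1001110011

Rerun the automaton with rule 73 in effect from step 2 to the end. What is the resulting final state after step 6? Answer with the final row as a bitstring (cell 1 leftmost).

(re-executing steps 2..6 under rule 73; state before step 2: 1011111010)
2. -> 0010001000
3. -> 1000100011
4. -> 1010001010
5. -> 0000100000
6. -> 1110001111

1110001111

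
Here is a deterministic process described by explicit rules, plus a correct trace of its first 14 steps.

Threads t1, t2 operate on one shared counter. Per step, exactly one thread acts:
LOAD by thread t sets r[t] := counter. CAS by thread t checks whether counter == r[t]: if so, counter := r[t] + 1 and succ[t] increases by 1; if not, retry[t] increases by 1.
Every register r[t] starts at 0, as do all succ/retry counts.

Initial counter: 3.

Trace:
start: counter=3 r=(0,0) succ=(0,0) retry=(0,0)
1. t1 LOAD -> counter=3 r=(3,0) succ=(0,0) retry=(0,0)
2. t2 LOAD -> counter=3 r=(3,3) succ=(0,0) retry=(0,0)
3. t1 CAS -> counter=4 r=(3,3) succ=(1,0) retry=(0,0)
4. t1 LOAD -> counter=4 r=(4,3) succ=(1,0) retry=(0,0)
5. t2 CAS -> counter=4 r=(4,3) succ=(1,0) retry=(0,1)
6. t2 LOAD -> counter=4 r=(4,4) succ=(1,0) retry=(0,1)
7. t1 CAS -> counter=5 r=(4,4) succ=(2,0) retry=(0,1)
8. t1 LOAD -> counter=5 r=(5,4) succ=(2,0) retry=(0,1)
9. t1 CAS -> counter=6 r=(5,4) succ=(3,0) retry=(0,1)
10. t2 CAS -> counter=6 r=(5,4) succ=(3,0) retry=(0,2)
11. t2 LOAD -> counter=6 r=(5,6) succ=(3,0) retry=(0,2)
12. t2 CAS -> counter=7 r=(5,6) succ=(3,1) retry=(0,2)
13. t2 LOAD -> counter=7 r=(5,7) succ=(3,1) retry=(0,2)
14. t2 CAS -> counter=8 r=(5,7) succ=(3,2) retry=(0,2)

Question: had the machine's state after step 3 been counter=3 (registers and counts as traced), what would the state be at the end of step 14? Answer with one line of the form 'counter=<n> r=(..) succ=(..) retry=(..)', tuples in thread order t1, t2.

counter=7 r=(4,6) succ=(2,3) retry=(1,1)

state after step 3 := counter=3 r=(3,3) succ=(1,0) retry=(0,0)
4. t1 LOAD -> counter=3 r=(3,3) succ=(1,0) retry=(0,0)
5. t2 CAS -> counter=4 r=(3,3) succ=(1,1) retry=(0,0)
6. t2 LOAD -> counter=4 r=(3,4) succ=(1,1) retry=(0,0)
7. t1 CAS -> counter=4 r=(3,4) succ=(1,1) retry=(1,0)
8. t1 LOAD -> counter=4 r=(4,4) succ=(1,1) retry=(1,0)
9. t1 CAS -> counter=5 r=(4,4) succ=(2,1) retry=(1,0)
10. t2 CAS -> counter=5 r=(4,4) succ=(2,1) retry=(1,1)
11. t2 LOAD -> counter=5 r=(4,5) succ=(2,1) retry=(1,1)
12. t2 CAS -> counter=6 r=(4,5) succ=(2,2) retry=(1,1)
13. t2 LOAD -> counter=6 r=(4,6) succ=(2,2) retry=(1,1)
14. t2 CAS -> counter=7 r=(4,6) succ=(2,3) retry=(1,1)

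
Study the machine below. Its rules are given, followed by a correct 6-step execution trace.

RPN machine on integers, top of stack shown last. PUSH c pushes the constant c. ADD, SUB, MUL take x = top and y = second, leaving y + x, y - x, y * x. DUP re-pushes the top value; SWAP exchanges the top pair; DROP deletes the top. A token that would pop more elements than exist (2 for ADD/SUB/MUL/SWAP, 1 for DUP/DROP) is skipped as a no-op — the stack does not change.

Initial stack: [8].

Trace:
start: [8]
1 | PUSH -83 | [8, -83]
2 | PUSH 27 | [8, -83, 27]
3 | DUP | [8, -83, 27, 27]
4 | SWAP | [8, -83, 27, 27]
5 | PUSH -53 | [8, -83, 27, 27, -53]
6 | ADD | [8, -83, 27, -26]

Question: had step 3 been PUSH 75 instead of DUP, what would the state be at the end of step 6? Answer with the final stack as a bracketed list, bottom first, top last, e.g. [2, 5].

(re-executing from step 3 with the substitution; state before step 3: [8, -83, 27])
3 | PUSH 75 | [8, -83, 27, 75]
4 | SWAP | [8, -83, 75, 27]
5 | PUSH -53 | [8, -83, 75, 27, -53]
6 | ADD | [8, -83, 75, -26]

[8, -83, 75, -26]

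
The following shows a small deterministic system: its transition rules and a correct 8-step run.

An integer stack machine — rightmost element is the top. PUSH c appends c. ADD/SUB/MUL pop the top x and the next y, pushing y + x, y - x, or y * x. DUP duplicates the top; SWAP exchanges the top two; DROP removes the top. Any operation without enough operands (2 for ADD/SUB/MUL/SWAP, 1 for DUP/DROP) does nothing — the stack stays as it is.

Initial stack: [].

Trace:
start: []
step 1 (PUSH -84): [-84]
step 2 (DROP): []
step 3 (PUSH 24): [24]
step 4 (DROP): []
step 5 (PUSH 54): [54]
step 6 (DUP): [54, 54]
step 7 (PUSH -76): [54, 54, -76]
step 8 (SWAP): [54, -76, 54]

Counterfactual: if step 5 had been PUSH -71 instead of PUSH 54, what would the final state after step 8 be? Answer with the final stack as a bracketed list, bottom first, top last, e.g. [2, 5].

[-71, -76, -71]

(re-executing from step 5 with the substitution; state before step 5: [])
step 5 (PUSH -71): [-71]
step 6 (DUP): [-71, -71]
step 7 (PUSH -76): [-71, -71, -76]
step 8 (SWAP): [-71, -76, -71]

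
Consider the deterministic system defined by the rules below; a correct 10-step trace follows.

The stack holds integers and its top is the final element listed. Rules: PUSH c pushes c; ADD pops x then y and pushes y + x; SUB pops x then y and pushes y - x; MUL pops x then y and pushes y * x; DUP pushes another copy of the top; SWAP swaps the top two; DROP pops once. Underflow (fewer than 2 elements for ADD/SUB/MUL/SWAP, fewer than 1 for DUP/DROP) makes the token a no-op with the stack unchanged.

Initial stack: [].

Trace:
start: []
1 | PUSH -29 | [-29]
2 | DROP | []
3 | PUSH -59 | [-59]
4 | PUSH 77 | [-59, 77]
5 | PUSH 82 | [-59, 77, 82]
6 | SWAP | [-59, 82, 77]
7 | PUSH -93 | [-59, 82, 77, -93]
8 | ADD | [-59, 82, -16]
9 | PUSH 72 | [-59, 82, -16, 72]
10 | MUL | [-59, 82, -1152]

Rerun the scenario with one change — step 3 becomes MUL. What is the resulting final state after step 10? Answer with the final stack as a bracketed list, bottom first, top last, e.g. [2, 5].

[82, -1152]

(re-executing from step 3 with the substitution; state before step 3: [])
3 | MUL | []
4 | PUSH 77 | [77]
5 | PUSH 82 | [77, 82]
6 | SWAP | [82, 77]
7 | PUSH -93 | [82, 77, -93]
8 | ADD | [82, -16]
9 | PUSH 72 | [82, -16, 72]
10 | MUL | [82, -1152]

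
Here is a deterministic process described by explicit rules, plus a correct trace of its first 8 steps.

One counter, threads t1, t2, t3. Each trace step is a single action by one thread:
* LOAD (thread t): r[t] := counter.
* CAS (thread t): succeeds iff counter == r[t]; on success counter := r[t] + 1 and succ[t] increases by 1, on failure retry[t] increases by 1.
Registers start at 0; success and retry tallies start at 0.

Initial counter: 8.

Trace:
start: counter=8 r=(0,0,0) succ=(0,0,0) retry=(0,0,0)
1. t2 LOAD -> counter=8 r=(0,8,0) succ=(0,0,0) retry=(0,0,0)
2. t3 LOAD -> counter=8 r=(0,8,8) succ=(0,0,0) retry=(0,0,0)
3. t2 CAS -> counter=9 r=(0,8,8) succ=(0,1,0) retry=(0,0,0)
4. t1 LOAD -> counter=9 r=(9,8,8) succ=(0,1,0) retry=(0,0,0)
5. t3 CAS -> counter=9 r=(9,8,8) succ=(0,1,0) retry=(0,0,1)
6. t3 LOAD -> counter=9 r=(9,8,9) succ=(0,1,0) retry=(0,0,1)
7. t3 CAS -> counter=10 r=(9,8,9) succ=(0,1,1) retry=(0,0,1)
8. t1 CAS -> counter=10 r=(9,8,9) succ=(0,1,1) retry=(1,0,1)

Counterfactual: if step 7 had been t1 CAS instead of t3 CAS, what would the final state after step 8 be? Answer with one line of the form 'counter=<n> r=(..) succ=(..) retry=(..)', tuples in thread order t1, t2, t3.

(re-executing from step 7 with the substitution; state before step 7: counter=9 r=(9,8,9) succ=(0,1,0) retry=(0,0,1))
7. t1 CAS -> counter=10 r=(9,8,9) succ=(1,1,0) retry=(0,0,1)
8. t1 CAS -> counter=10 r=(9,8,9) succ=(1,1,0) retry=(1,0,1)

counter=10 r=(9,8,9) succ=(1,1,0) retry=(1,0,1)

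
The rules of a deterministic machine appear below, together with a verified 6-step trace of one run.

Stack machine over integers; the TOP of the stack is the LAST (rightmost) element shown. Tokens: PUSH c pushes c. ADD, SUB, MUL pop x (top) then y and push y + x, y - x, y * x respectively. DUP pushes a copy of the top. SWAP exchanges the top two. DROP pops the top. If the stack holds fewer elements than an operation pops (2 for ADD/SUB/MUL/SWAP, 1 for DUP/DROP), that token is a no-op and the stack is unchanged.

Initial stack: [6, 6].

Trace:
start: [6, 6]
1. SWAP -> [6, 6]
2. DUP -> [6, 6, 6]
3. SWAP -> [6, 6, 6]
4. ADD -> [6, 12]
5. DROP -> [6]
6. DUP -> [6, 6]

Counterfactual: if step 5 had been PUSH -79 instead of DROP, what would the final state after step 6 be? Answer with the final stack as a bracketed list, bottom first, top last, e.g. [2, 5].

[6, 12, -79, -79]

(re-executing from step 5 with the substitution; state before step 5: [6, 12])
5. PUSH -79 -> [6, 12, -79]
6. DUP -> [6, 12, -79, -79]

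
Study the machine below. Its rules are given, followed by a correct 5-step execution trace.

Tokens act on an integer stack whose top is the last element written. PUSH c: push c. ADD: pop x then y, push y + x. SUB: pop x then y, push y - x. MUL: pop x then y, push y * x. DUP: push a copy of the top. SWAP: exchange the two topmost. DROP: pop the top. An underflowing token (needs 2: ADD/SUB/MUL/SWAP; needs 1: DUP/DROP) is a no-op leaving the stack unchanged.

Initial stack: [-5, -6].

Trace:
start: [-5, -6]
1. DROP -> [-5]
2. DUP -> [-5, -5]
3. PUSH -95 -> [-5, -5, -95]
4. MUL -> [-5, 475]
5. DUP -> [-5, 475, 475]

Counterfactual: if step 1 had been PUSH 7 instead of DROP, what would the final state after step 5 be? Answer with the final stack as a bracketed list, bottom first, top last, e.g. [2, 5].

(re-executing from step 1 with the substitution; state before step 1: [-5, -6])
1. PUSH 7 -> [-5, -6, 7]
2. DUP -> [-5, -6, 7, 7]
3. PUSH -95 -> [-5, -6, 7, 7, -95]
4. MUL -> [-5, -6, 7, -665]
5. DUP -> [-5, -6, 7, -665, -665]

[-5, -6, 7, -665, -665]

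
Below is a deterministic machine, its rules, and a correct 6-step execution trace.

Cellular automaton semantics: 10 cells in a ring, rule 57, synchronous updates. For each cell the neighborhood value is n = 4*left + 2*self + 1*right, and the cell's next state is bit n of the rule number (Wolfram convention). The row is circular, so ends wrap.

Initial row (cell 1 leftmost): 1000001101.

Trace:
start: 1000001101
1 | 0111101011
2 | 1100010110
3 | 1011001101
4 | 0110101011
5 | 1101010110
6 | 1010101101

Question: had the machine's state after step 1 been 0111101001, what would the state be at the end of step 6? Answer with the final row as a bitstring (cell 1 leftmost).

1010101001

state after step 1 := 0111101001
2 | 1100010100
3 | 1011001010
4 | 0110100101
5 | 1101010010
6 | 1010101001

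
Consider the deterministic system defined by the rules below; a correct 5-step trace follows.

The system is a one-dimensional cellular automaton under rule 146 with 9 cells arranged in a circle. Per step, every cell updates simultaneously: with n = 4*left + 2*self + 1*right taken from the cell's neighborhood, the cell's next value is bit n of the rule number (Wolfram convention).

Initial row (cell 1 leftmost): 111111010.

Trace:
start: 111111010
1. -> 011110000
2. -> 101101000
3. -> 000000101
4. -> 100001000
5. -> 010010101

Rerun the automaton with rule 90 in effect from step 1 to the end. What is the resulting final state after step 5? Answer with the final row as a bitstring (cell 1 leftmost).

(re-executing steps 1..5 under rule 90; state before step 1: 111111010)
1. -> 100001000
2. -> 010010101
3. -> 001100000
4. -> 011110000
5. -> 110011000

110011000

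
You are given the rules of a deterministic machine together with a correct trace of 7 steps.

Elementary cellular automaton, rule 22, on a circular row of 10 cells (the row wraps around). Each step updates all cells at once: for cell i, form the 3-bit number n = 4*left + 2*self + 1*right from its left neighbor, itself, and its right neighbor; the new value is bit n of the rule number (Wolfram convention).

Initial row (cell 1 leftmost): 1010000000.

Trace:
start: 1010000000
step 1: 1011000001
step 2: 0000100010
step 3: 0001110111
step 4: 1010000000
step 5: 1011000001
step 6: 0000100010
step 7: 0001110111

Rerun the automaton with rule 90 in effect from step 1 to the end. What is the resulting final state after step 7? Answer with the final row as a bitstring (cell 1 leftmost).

0001000001

(re-executing steps 1..7 under rule 90; state before step 1: 1010000000)
step 1: 0001000001
step 2: 1010100010
step 3: 0000010100
step 4: 0000100010
step 5: 0001010101
step 6: 1010000000
step 7: 0001000001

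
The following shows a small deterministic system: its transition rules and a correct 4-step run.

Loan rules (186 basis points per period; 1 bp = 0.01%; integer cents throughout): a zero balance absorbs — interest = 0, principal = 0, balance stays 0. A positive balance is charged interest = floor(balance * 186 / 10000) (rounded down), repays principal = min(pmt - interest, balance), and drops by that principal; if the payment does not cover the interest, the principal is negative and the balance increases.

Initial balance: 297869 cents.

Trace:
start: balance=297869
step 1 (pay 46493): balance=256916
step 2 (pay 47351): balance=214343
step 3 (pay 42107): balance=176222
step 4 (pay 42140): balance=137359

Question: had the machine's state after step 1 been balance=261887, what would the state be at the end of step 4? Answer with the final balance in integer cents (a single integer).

142613

state after step 1 := balance=261887
step 2 (pay 47351): balance=219407
step 3 (pay 42107): balance=181380
step 4 (pay 42140): balance=142613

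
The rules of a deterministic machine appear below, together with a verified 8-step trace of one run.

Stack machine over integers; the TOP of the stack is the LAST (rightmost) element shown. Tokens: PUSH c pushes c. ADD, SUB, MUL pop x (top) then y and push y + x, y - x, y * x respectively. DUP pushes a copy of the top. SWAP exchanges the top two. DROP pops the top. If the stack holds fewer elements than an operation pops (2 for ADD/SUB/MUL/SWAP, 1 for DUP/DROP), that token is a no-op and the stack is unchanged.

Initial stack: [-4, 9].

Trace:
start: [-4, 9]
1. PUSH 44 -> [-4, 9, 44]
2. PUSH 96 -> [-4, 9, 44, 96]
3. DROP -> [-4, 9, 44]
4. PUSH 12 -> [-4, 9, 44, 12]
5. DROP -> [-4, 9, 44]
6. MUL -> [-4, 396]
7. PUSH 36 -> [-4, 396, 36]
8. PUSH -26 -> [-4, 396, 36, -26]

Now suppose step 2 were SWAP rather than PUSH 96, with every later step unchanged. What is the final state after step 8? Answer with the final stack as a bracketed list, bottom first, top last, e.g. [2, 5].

[-176, 36, -26]

(re-executing from step 2 with the substitution; state before step 2: [-4, 9, 44])
2. SWAP -> [-4, 44, 9]
3. DROP -> [-4, 44]
4. PUSH 12 -> [-4, 44, 12]
5. DROP -> [-4, 44]
6. MUL -> [-176]
7. PUSH 36 -> [-176, 36]
8. PUSH -26 -> [-176, 36, -26]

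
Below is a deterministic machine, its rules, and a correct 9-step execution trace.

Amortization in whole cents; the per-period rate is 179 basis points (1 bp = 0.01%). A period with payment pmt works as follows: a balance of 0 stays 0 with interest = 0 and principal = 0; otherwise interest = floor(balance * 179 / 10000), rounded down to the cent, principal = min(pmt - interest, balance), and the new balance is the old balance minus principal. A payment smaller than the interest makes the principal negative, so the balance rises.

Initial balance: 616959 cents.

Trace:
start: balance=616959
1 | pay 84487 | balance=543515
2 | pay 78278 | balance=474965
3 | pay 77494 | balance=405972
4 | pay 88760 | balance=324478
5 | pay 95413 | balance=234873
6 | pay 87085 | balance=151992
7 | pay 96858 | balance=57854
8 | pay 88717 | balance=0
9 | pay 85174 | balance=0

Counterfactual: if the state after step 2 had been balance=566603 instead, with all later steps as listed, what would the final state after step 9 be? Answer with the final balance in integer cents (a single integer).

state after step 2 := balance=566603
3 | pay 77494 | balance=499251
4 | pay 88760 | balance=419427
5 | pay 95413 | balance=331521
6 | pay 87085 | balance=250370
7 | pay 96858 | balance=157993
8 | pay 88717 | balance=72104
9 | pay 85174 | balance=0

0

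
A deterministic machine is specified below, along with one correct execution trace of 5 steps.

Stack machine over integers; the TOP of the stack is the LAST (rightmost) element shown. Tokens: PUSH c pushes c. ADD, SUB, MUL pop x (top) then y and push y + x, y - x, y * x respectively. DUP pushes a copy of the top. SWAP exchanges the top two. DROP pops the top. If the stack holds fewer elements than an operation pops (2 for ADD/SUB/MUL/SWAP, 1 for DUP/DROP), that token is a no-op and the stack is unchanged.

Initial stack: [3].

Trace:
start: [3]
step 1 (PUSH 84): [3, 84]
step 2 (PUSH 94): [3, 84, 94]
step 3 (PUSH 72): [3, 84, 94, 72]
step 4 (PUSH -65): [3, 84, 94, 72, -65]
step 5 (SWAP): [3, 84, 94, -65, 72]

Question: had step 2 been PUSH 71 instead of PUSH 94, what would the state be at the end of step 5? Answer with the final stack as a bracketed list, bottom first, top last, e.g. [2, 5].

[3, 84, 71, -65, 72]

(re-executing from step 2 with the substitution; state before step 2: [3, 84])
step 2 (PUSH 71): [3, 84, 71]
step 3 (PUSH 72): [3, 84, 71, 72]
step 4 (PUSH -65): [3, 84, 71, 72, -65]
step 5 (SWAP): [3, 84, 71, -65, 72]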